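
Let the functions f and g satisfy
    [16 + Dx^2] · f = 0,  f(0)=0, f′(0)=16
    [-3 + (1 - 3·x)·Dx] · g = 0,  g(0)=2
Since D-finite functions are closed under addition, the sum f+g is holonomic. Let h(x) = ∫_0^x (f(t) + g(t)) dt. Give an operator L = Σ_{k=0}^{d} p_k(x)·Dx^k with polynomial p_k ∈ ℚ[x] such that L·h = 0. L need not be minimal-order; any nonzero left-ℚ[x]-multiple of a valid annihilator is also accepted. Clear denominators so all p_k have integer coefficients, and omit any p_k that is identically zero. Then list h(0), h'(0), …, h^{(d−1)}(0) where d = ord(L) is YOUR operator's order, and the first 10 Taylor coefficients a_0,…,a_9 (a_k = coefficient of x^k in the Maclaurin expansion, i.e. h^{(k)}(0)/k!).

L = (-1680 + 2304·x - 3456·x^2)·Dx + (272 - 1584·x + 3456·x^2 - 3456·x^3)·Dx^2 + (-105 + 144·x - 216·x^2)·Dx^3 + (17 - 99·x + 216·x^2 - 216·x^3)·Dx^4  (order 4).
h: a_k = 0, 2, 11, 6, 17/6, 162/5, 3901/45, 1458/7, 686857/1260, 1458, …
ICs: h(0) = 0, h′(0) = 2, h′′(0) = 22, h′′′(0) = 36.

f: a_k = 0, 16, 0, -128/3, 0, 512/15, 0, -4096/315, 0, 8192/2835, …
g: a_k = 2, 6, 18, 54, 162, 486, 1458, 4374, 13122, 39366, …
L₀ := lclm(L_f,L_g); ord L₀ ≤ 2+1.
Integrate: L := L₀·Dx.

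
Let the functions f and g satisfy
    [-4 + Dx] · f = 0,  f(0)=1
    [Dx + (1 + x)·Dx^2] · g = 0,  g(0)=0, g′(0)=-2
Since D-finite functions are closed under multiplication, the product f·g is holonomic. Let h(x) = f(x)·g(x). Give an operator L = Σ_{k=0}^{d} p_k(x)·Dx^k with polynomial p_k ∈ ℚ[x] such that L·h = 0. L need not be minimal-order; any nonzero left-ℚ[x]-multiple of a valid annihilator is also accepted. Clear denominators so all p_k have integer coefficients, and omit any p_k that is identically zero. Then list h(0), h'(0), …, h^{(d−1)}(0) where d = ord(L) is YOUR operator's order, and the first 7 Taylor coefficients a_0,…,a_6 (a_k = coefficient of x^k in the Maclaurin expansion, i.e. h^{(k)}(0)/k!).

f: a_k = 1, 4, 8, 32/3, 32/3, 128/15, 256/45, …
g: a_k = 0, -2, 1, -2/3, 1/2, -2/5, 1/3, …
f·g: L₀ = L_f ⊗_s L_g, ord ≤ 1·2.
L = (12 + 16·x) + (-7 - 8·x)·Dx + (1 + x)·Dx^2  (order 2).
h: a_k = 0, -2, -7, -38/3, -31/2, -72/5, -97/9, …
ICs: h(0) = 0, h′(0) = -2.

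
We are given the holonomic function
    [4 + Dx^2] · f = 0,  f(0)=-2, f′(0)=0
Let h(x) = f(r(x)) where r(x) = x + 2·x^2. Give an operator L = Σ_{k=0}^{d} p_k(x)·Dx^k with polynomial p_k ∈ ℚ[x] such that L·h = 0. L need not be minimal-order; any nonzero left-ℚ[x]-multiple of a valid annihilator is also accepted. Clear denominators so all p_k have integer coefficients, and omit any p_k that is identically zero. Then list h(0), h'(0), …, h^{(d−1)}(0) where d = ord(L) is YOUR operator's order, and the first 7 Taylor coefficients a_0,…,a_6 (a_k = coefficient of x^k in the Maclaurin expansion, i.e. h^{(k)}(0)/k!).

f: a_k = -2, 0, 4, 0, -4/3, 0, 8/45, …
Change of var in L_f (x↦r) gives L₀.
L = (4 + 48·x + 192·x^2 + 256·x^3) - 4·Dx + (1 + 4·x)·Dx^2  (order 2).
h: a_k = -2, 0, 4, 16, 44/3, -32/3, -1432/45, …
ICs: h(0) = -2, h′(0) = 0.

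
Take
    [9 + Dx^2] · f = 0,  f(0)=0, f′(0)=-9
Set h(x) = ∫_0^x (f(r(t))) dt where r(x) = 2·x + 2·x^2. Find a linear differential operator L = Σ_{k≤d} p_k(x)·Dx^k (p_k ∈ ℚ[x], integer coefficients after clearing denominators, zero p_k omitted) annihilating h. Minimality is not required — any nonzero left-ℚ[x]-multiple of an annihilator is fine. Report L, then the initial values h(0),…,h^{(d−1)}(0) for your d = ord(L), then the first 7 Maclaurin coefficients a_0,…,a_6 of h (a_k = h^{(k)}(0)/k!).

f: a_k = 0, -9, 0, 27/2, 0, -243/40, 0, …
h₀=f(r): pull back L_f along r ⇒ L₀.
h=∫₀ˣh₀: take L = L₀·Dx.
L = (36 + 216·x + 432·x^2 + 288·x^3)·Dx - 2·Dx^2 + (1 + 2·x)·Dx^3  (order 3).
h: a_k = 0, 0, -9, -6, 27, 324/5, 108/5, …
ICs: h(0) = 0, h′(0) = 0, h′′(0) = -18.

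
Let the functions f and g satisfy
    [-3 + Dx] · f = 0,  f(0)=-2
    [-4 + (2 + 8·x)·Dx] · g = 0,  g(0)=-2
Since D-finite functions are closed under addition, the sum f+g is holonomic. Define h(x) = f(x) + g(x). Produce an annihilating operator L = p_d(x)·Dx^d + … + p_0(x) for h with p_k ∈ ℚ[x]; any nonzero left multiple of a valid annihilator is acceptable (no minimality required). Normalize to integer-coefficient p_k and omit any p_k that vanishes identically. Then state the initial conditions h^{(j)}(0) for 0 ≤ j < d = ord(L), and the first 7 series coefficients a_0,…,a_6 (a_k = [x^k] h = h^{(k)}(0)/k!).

L = (30 + 72·x) + (-13 - 72·x - 144·x^2)·Dx + (1 + 16·x + 48·x^2)·Dx^2  (order 2).
h: a_k = -4, -10, -5, -17, 53/4, -1201/20, 6639/40, …
ICs: h(0) = -4, h′(0) = -10.

f: a_k = -2, -6, -9, -9, -27/4, -81/20, -81/40, …
g: a_k = -2, -4, 4, -8, 20, -56, 168, …
h₀=f+g: left-lcm gives L₀, ord ≤ 2.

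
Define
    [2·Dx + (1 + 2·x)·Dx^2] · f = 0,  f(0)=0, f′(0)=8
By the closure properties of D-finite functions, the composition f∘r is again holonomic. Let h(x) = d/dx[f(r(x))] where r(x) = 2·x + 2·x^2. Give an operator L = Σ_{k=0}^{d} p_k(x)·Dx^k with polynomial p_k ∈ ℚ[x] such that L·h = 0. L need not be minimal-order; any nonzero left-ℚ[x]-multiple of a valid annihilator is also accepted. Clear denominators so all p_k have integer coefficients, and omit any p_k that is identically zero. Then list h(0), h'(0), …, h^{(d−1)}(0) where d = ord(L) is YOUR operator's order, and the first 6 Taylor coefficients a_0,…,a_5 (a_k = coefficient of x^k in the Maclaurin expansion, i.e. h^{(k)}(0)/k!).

f: a_k = 0, 8, -8, 32/3, -16, 128/5, …
h₀=f(r): pull back L_f along r ⇒ L₀.
Derive L from L₀ (diff closure).
L = 2 + (1 + 2·x)·Dx  (order 1).
h: a_k = 16, -32, 64, -128, 256, -512, …
ICs: h(0) = 16.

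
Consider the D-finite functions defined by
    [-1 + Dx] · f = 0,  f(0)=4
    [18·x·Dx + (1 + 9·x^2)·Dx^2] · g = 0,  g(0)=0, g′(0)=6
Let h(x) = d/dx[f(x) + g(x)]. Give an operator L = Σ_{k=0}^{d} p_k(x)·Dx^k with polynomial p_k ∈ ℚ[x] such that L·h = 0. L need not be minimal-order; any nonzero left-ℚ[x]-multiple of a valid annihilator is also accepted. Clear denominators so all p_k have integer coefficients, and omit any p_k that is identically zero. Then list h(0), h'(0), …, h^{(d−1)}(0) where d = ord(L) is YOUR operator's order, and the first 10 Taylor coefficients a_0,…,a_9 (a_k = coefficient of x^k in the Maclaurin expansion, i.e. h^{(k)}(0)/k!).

f: a_k = 4, 4, 2, 2/3, 1/6, 1/30, 1/180, 1/1260, 1/10080, 1/90720, …
g: a_k = 0, 6, 0, -18, 0, 486/5, 0, -4374/7, 0, 4374, …
Weyl lclm of L_f,L_g ⇒ L₀ (ord ≤ 3).
Derive L from L₀ (diff closure).
L = (18 - 18·x - 486·x^2 - 162·x^3) + (-19 + 468·x^2 - 81·x^4)·Dx + (1 + 18·x + 18·x^2 + 162·x^3 + 81·x^4)·Dx^2  (order 2).
h: a_k = 10, 4, -52, 2/3, 2917/6, 1/30, -787319/180, 1/1260, 396809281/10080, 1/90720, …
ICs: h(0) = 10, h′(0) = 4.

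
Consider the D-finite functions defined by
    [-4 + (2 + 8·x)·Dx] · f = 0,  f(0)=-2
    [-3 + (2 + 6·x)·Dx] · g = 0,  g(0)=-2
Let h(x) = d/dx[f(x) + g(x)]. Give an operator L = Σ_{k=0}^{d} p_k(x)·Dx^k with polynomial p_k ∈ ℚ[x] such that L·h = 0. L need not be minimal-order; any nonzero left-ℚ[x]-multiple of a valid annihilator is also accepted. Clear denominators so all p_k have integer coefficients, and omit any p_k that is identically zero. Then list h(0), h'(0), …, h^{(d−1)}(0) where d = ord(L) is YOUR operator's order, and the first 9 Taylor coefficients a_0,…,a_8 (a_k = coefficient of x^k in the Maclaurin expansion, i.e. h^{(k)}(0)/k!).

f: a_k = -2, -4, 4, -8, 20, -56, 168, -528, 1716, …
g: a_k = -2, -3, 9/4, -27/8, 405/64, -1701/128, 15309/512, -72171/1024, 2814669/16384, …
Sum ⇒ L₀ = lclm(L_f,L_g) in ℚ(x)⟨Dx⟩.
Differentiate: ansatz ord ≤ ord L₀ ⇒ L.
L = -18 + (-21 - 72·x)·Dx + (-2 - 14·x - 24·x^2)·Dx^2  (order 2).
h: a_k = -7, 25/2, -273/8, 1685/16, -44345/128, 303975/256, -4289901/1024, 30929613/2048, -1813556745/32768, …
ICs: h(0) = -7, h′(0) = 25/2.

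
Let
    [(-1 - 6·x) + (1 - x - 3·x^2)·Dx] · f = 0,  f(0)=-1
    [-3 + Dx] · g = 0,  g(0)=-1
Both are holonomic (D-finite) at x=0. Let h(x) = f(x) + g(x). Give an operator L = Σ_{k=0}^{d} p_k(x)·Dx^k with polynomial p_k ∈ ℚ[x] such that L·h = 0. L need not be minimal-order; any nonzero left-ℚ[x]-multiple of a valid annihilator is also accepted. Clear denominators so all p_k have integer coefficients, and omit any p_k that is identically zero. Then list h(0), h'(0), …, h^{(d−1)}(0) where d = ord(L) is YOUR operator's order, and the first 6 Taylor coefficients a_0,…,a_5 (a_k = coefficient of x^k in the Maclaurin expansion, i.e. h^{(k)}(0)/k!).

f: a_k = -1, -1, -4, -7, -19, -40, …
g: a_k = -1, -3, -9/2, -9/2, -27/8, -81/40, …
L₀ := lclm(L_f,L_g); ord L₀ ≤ 1+1.
L = (-15 - 9·x - 243·x^2 - 162·x^3) + (-1 + 36·x + 99·x^2 - 54·x^3 - 81·x^4)·Dx + (2 - 11·x - 6·x^2 + 36·x^3 + 27·x^4)·Dx^2  (order 2).
h: a_k = -2, -4, -17/2, -23/2, -179/8, -1681/40, …
ICs: h(0) = -2, h′(0) = -4.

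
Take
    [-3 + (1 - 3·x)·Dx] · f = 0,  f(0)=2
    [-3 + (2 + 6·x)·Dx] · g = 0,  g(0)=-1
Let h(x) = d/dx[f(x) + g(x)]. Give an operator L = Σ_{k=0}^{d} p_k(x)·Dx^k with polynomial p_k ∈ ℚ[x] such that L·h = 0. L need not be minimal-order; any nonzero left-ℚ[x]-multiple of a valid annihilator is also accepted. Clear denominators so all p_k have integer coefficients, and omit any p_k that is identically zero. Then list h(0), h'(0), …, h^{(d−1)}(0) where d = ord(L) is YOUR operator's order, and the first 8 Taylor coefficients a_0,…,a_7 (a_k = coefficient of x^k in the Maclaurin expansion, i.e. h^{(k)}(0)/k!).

L = (-162 - 162·x) + (-63 - 486·x - 567·x^2)·Dx + (10 + 18·x - 90·x^2 - 162·x^3)·Dx^2  (order 2).
h: a_k = 9/2, 153/4, 2511/16, 21141/32, 613575/256, 4524903/512, 62200467/2048, 432796365/4096, …
ICs: h(0) = 9/2, h′(0) = 153/4.

f: a_k = 2, 6, 18, 54, 162, 486, 1458, 4374, …
g: a_k = -1, -3/2, 9/8, -27/16, 405/128, -1701/256, 15309/1024, -72171/2048, …
f+g: L₀ = lclm(L_f,L_g), ord ≤ 1+1.
Differentiate: ansatz ord ≤ ord L₀ ⇒ L.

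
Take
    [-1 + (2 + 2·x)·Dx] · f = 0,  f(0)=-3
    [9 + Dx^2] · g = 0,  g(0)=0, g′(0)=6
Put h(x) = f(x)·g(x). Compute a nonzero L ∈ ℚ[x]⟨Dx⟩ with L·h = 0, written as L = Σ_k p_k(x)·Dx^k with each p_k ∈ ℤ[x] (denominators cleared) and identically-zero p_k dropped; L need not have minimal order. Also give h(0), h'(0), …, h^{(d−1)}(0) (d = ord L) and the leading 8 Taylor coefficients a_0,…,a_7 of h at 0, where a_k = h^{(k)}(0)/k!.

L = (39 + 72·x + 36·x^2) + (-4 - 4·x)·Dx + (4 + 8·x + 4·x^2)·Dx^2  (order 2).
h: a_k = 0, -18, -9, 117/4, 99/8, -4743/320, -3123/640, 61587/17920, …
ICs: h(0) = 0, h′(0) = -18.

f: a_k = -3, -3/2, 3/8, -3/16, 15/128, -21/256, 63/1024, -99/2048, …
g: a_k = 0, 6, 0, -9, 0, 81/20, 0, -243/280, …
Product ⇒ symmetric product L₀, ord ≤ 2.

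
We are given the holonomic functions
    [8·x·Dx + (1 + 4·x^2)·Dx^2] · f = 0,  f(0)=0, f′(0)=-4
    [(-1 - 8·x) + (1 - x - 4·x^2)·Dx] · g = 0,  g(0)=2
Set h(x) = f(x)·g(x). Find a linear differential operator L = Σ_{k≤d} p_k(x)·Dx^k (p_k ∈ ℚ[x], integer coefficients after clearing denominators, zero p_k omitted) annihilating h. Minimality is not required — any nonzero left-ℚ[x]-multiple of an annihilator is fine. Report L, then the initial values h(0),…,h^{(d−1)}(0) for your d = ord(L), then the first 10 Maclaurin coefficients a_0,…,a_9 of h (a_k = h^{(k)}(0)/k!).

L = (8 + 8·x + 96·x^2) + (2 + 8·x + 16·x^2 + 96·x^3)·Dx + (-1 + x + 4·x^3 + 16·x^4)·Dx^2  (order 2).
h: a_k = 0, -8, -8, -88/3, -184/3, -3064/15, -2248/5, -25064/21, -314152/105, -2517976/315, …
ICs: h(0) = 0, h′(0) = -8.

f: a_k = 0, -4, 0, 16/3, 0, -64/5, 0, 256/7, 0, -1024/9, …
g: a_k = 2, 2, 10, 18, 58, 130, 362, 882, 2330, 5858, …
f·g: L₀ = L_f ⊗_s L_g, ord ≤ 2·1.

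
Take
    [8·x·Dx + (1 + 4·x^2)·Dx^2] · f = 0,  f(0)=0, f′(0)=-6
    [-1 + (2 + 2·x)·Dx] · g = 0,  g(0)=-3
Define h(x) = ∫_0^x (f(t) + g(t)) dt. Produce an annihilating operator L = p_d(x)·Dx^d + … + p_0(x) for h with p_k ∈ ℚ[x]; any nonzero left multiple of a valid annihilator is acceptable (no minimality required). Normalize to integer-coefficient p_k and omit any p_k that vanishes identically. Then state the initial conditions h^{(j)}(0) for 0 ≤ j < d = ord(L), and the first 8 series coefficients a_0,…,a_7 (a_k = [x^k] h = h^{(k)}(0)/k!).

L = (-16 - 40·x + 192·x^2 + 96·x^3)·Dx^2 + (-35 - 64·x + 328·x^2 + 768·x^3 + 336·x^4)·Dx^3 + (-2 + 30·x + 48·x^2 + 144·x^3 + 224·x^4 + 96·x^5)·Dx^4  (order 4).
h: a_k = 0, -3, -15/4, 1/8, 125/64, 3/128, -8227/2560, 9/1024, …
ICs: h(0) = 0, h′(0) = -3, h′′(0) = -15/2, h′′′(0) = 3/4.

f: a_k = 0, -6, 0, 8, 0, -96/5, 0, 384/7, …
g: a_k = -3, -3/2, 3/8, -3/16, 15/128, -21/256, 63/1024, -99/2048, …
L₀ := lclm(L_f,L_g); ord L₀ ≤ 2+1.
h=∫h₀ ⇒ L = L₀·Dx.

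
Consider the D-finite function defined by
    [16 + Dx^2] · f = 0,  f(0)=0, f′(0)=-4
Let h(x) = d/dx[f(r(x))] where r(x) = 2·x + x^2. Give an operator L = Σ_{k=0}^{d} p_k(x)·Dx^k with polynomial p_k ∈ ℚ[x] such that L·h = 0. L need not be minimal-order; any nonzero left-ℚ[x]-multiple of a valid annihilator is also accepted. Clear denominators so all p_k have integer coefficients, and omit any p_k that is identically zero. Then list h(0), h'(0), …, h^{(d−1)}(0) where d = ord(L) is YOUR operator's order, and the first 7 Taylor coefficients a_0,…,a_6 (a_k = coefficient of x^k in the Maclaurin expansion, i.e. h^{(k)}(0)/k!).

f: a_k = 0, -4, 0, 32/3, 0, -128/15, 0, …
L₀ from L_f via x↦r, Dx↦r'^{-1}Dx.
Derive L from L₀ (diff closure).
L = (67 + 256·x + 384·x^2 + 256·x^3 + 64·x^4) + (-3 - 3·x)·Dx + (1 + 2·x + x^2)·Dx^2  (order 2).
h: a_k = -8, -8, 256, 512, -3136/3, -4032, -83968/45, …
ICs: h(0) = -8, h′(0) = -8.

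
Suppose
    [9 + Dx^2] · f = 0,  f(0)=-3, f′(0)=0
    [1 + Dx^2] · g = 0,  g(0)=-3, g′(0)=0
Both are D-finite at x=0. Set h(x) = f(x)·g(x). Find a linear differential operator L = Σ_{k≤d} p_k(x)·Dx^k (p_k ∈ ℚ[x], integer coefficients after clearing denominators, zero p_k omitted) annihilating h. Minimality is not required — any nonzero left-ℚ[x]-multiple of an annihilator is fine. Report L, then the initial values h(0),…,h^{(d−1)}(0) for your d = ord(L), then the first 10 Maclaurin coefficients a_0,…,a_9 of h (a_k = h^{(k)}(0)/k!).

f: a_k = -3, 0, 27/2, 0, -81/8, 0, 243/80, 0, -2187/4480, 0, …
g: a_k = -3, 0, 3/2, 0, -1/8, 0, 1/240, 0, -1/13440, 0, …
Sym-product of L_f,L_g gives L₀ (≤ ord 4).
L = 64 + 20·Dx^2 + Dx^4  (order 4).
h: a_k = 9, 0, -45, 0, 51, 0, -26, 0, 257/35, 0, …
ICs: h(0) = 9, h′(0) = 0, h′′(0) = -90, h′′′(0) = 0.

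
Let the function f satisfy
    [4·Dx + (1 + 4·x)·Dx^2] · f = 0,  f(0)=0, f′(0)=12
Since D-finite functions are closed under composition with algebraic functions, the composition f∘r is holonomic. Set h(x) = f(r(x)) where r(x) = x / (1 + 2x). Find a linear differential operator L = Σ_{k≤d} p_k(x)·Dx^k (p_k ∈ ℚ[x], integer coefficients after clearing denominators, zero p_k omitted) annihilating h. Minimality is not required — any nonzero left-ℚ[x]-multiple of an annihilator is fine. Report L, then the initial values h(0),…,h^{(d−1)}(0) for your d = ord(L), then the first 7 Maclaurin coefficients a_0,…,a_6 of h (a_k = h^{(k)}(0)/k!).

L = (8 + 24·x)·Dx + (1 + 8·x + 12·x^2)·Dx^2  (order 2).
h: a_k = 0, 12, -48, 208, -960, 23232/5, -23296, …
ICs: h(0) = 0, h′(0) = 12.

f: a_k = 0, 12, -24, 64, -192, 3072/5, -2048, …
f∘r: x↦r, Dx↦Dx/r' in L_f ⇒ L₀.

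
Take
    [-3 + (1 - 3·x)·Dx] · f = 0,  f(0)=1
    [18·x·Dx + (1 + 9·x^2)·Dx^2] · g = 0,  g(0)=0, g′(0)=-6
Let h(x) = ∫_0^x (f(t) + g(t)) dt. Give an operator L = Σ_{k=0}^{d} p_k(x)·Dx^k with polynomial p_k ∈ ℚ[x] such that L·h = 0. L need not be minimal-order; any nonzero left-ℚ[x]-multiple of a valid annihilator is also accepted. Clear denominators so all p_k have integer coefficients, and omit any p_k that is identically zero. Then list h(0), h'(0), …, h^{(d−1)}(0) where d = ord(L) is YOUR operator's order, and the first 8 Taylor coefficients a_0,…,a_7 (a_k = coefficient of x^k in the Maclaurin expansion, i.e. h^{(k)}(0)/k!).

L = (-18 + 216·x + 486·x^2)·Dx^2 + (12 - 18·x + 108·x^2 + 486·x^3)·Dx^3 + (-1 + 81·x^4)·Dx^4  (order 4).
h: a_k = 0, 1, -3/2, 3, 45/4, 81/5, 243/10, 729/7, …
ICs: h(0) = 0, h′(0) = 1, h′′(0) = -3, h′′′(0) = 18.

f: a_k = 1, 3, 9, 27, 81, 243, 729, 2187, …
g: a_k = 0, -6, 0, 18, 0, -486/5, 0, 4374/7, …
Sum ⇒ L₀ = lclm(L_f,L_g) in ℚ(x)⟨Dx⟩.
∫: right-multiply L₀ by Dx.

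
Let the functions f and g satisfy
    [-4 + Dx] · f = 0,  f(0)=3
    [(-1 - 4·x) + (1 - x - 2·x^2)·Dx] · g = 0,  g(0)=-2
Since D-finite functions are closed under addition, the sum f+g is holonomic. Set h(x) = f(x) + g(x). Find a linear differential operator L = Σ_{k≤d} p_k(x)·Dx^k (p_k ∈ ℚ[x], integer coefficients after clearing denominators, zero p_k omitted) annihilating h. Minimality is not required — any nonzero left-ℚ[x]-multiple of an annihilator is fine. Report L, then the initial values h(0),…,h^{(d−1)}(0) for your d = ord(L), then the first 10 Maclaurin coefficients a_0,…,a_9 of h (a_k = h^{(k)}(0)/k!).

f: a_k = 3, 12, 24, 32, 32, 128/5, 256/15, 1024/105, 512/105, 2048/945, …
g: a_k = -2, -2, -6, -10, -22, -42, -86, -170, -342, -682, …
Weyl lclm of L_f,L_g ⇒ L₀ (ord ≤ 2).
L = (8 + 192·x^2 + 128·x^3) + (10 - 44·x - 72·x^2 + 64·x^3 + 64·x^4)·Dx + (-3 + 11·x + 6·x^2 - 24·x^3 - 16·x^4)·Dx^2  (order 2).
h: a_k = 1, 10, 18, 22, 10, -82/5, -1034/15, -16826/105, -35398/105, -642442/945, …
ICs: h(0) = 1, h′(0) = 10.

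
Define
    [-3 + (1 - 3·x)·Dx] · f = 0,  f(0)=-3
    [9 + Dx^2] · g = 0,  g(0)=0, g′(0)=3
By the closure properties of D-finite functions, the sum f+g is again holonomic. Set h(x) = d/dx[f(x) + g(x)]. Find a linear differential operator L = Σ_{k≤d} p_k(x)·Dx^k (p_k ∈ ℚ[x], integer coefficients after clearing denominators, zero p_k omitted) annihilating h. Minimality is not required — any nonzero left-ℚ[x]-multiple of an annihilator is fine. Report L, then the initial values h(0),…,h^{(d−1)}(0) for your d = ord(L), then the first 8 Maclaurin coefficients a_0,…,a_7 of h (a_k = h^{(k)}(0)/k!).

f: a_k = -3, -9, -27, -81, -243, -729, -2187, -6561, …
g: a_k = 0, 3, 0, -9/2, 0, 81/40, 0, -243/560, …
Weyl lclm of L_f,L_g ⇒ L₀ (ord ≤ 3).
h₀' ⇒ L via d/dx closure of L₀.
L = (702 - 324·x + 486·x^2) + (-63 + 243·x - 243·x^2 + 243·x^3)·Dx + (78 - 36·x + 54·x^2)·Dx^2 + (-7 + 27·x - 27·x^2 + 27·x^3)·Dx^3  (order 3).
h: a_k = -6, -54, -513/2, -972, -29079/8, -13122, -3674403/80, -157464, …
ICs: h(0) = -6, h′(0) = -54, h′′(0) = -513.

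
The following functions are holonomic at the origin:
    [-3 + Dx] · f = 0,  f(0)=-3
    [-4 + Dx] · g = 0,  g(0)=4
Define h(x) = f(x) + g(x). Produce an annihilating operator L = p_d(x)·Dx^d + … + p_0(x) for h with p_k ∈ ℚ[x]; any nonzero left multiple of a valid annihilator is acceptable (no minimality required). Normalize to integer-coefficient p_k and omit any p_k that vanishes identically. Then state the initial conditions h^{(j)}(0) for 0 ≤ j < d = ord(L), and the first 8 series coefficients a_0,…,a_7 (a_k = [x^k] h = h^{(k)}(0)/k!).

L = 12 - 7·Dx + Dx^2  (order 2).
h: a_k = 1, 7, 37/2, 175/6, 781/24, 3367/120, 14197/720, 1685/144, …
ICs: h(0) = 1, h′(0) = 7.

f: a_k = -3, -9, -27/2, -27/2, -81/8, -243/40, -243/80, -729/560, …
g: a_k = 4, 16, 32, 128/3, 128/3, 512/15, 1024/45, 4096/315, …
Weyl lclm of L_f,L_g ⇒ L₀ (ord ≤ 2).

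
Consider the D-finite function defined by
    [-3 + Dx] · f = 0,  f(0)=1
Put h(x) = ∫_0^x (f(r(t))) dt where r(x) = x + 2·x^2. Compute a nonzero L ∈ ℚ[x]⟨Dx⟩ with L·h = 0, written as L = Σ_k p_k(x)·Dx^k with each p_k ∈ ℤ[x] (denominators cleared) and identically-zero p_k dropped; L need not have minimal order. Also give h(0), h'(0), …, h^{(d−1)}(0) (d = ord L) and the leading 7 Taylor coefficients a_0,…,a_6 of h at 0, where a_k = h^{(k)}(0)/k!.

L = (-3 - 12·x)·Dx + Dx^2  (order 2).
h: a_k = 0, 1, 3/2, 7/2, 45/8, 387/40, 1107/80, …
ICs: h(0) = 0, h′(0) = 1.

f: a_k = 1, 3, 9/2, 9/2, 27/8, 81/40, 81/80, …
Substitute x→r, Dx→(1/r')Dx; clear ⇒ L₀.
∫: right-multiply L₀ by Dx.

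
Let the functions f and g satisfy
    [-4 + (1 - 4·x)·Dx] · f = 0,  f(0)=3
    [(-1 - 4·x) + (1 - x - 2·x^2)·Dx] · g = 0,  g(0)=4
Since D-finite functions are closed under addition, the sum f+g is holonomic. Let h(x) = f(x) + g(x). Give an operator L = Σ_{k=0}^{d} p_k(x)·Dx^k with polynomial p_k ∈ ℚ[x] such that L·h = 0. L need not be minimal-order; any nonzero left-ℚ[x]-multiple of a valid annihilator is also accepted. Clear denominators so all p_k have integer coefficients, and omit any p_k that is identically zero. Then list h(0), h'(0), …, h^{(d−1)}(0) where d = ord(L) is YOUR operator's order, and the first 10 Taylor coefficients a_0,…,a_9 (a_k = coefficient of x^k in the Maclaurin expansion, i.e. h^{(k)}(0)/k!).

L = (-8 - 144·x + 96·x^2 - 128·x^3) + (26 - 28·x - 120·x^2 + 128·x^3 - 256·x^4)·Dx + (-3 + 19·x - 34·x^2 + 24·x^3 + 16·x^4 - 64·x^5)·Dx^2  (order 2).
h: a_k = 7, 16, 60, 212, 812, 3156, 12460, 49492, 197292, 787796, …
ICs: h(0) = 7, h′(0) = 16.

f: a_k = 3, 12, 48, 192, 768, 3072, 12288, 49152, 196608, 786432, …
g: a_k = 4, 4, 12, 20, 44, 84, 172, 340, 684, 1364, …
h₀=f+g: left-lcm gives L₀, ord ≤ 2.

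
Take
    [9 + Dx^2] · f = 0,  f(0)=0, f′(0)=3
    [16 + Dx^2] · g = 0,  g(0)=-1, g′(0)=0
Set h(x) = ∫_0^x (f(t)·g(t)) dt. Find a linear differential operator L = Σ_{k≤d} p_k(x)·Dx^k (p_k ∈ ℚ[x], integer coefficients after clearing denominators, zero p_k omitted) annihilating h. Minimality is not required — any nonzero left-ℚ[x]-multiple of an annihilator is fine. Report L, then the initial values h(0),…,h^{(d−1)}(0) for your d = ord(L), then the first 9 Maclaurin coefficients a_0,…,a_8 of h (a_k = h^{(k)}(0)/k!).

L = 49·Dx + 50·Dx^3 + Dx^5  (order 5).
h: a_k = 0, 0, -3/2, 0, 57/8, 0, -2801/240, 0, 137257/13440, …
ICs: h(0) = 0, h′(0) = 0, h′′(0) = -3, h′′′(0) = 0, h′′′′(0) = 171.

f: a_k = 0, 3, 0, -9/2, 0, 81/40, 0, -243/560, 0, …
g: a_k = -1, 0, 8, 0, -32/3, 0, 256/45, 0, -512/315, …
Product ⇒ symmetric product L₀, ord ≤ 4.
∫: right-multiply L₀ by Dx.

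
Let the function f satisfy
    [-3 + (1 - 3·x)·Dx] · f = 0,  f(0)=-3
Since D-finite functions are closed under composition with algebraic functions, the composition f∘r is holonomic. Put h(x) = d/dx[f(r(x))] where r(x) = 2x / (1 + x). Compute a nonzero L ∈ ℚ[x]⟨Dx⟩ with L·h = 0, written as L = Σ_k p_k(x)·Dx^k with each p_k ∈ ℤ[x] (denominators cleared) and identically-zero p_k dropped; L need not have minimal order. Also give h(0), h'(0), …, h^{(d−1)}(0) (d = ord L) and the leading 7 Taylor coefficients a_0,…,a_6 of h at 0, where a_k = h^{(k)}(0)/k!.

L = 10 + (-1 + 5·x)·Dx  (order 1).
h: a_k = -18, -180, -1350, -9000, -56250, -337500, -1968750, …
ICs: h(0) = -18.

f: a_k = -3, -9, -27, -81, -243, -729, -2187, …
Change of var in L_f (x↦r) gives L₀.
h₀' ⇒ L via d/dx closure of L₀.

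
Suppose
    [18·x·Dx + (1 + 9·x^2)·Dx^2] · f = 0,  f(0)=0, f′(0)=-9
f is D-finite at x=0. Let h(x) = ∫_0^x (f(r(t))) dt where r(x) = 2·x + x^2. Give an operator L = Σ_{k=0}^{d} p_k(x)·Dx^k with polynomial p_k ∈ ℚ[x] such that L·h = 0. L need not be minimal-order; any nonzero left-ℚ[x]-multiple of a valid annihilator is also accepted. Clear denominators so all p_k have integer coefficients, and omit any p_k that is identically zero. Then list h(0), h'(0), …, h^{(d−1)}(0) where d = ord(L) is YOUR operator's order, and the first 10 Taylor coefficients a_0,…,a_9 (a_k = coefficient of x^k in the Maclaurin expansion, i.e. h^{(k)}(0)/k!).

L = (-1 + 72·x + 144·x^2 + 108·x^3 + 27·x^4)·Dx^2 + (1 + x + 36·x^2 + 72·x^3 + 45·x^4 + 9·x^5)·Dx^3  (order 3).
h: a_k = 0, 0, -9, -3, 54, 324/5, -3753/5, -11637/7, 94770/7, 46008, …
ICs: h(0) = 0, h′(0) = 0, h′′(0) = -18.

f: a_k = 0, -9, 0, 27, 0, -729/5, 0, 6561/7, 0, -6561, …
Change of var in L_f (x↦r) gives L₀.
Integrate: L := L₀·Dx.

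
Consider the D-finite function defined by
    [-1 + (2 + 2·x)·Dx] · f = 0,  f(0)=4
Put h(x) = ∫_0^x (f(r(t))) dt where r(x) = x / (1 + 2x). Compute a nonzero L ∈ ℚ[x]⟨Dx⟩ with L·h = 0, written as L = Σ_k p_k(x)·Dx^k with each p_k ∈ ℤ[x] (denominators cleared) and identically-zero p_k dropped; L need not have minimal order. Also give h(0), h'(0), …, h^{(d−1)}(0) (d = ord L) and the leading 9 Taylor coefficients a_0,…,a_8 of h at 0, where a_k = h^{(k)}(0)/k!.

f: a_k = 4, 2, -1/2, 1/4, -5/32, 7/64, -21/256, 33/512, -429/8192, …
f∘r: x↦r, Dx↦Dx/r' in L_f ⇒ L₀.
h=∫₀ˣh₀: take L = L₀·Dx.
L = -Dx + (2 + 10·x + 12·x^2)·Dx^2  (order 2).
h: a_k = 0, 4, 1, -3/2, 41/16, -757/160, 1181/128, -33645/1792, 162105/4096, …
ICs: h(0) = 0, h′(0) = 4.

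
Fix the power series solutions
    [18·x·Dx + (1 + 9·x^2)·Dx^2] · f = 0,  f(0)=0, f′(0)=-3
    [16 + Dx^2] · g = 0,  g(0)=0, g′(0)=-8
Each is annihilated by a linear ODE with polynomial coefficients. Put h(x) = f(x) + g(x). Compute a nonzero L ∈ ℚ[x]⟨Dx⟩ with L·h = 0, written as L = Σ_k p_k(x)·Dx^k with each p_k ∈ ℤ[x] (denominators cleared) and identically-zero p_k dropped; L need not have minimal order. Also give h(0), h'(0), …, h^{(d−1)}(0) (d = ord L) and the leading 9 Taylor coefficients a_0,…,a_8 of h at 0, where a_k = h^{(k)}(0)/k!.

f: a_k = 0, -3, 0, 9, 0, -243/5, 0, 2187/7, 0, …
g: a_k = 0, -8, 0, 64/3, 0, -256/15, 0, 2048/315, 0, …
f+g: L₀ = lclm(L_f,L_g), ord ≤ 2+2.
L = (-13248·x + 181440·x^3 + 186624·x^5)·Dx + (-16 + 6048·x^2 + 66096·x^4 + 93312·x^6)·Dx^2 + (-828·x + 11340·x^3 + 11664·x^5)·Dx^3 + (-1 + 378·x^2 + 4131·x^4 + 5832·x^6)·Dx^4  (order 4).
h: a_k = 0, -11, 0, 91/3, 0, -197/3, 0, 100463/315, 0, …
ICs: h(0) = 0, h′(0) = -11, h′′(0) = 0, h′′′(0) = 182.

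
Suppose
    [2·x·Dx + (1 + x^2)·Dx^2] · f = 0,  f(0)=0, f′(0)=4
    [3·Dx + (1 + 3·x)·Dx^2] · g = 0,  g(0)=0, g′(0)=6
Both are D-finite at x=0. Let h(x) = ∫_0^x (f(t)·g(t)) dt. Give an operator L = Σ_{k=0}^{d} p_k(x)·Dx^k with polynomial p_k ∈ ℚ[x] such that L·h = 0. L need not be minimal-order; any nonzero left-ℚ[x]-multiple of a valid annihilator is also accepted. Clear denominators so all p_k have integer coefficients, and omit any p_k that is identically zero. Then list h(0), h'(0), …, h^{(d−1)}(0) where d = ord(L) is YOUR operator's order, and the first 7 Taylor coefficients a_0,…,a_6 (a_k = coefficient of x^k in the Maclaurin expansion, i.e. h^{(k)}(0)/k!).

L = (264 + 1260·x + 1008·x^2 + 3420·x^3 + 3240·x^4 + 4212·x^5 + 324·x^7)·Dx^2 + (178 + 660·x + 3828·x^2 + 7308·x^3 + 12960·x^4 + 10044·x^5 + 11340·x^6 + 324·x^7 + 1134·x^8)·Dx^3 + (132 + 608·x + 1728·x^2 + 4568·x^3 + 6456·x^4 + 8856·x^5 + 5184·x^6 + 5544·x^7 + 324·x^8 + 648·x^9)·Dx^4 + (13 + 102·x + 341·x^2 + 744·x^3 + 1138·x^4 + 1236·x^5 + 1386·x^6 + 648·x^7 + 657·x^8 + 54·x^9 + 81·x^10)·Dx^5  (order 5).
h: a_k = 0, 0, 0, 8, -9, 64/5, -25, …
ICs: h(0) = 0, h′(0) = 0, h′′(0) = 0, h′′′(0) = 48, h′′′′(0) = -216.

f: a_k = 0, 4, 0, -4/3, 0, 4/5, 0, …
g: a_k = 0, 6, -9, 18, -81/2, 486/5, -243, …
h₀=f·g: eliminate ⇒ L₀, order ≤ 2·2.
∫: right-multiply L₀ by Dx.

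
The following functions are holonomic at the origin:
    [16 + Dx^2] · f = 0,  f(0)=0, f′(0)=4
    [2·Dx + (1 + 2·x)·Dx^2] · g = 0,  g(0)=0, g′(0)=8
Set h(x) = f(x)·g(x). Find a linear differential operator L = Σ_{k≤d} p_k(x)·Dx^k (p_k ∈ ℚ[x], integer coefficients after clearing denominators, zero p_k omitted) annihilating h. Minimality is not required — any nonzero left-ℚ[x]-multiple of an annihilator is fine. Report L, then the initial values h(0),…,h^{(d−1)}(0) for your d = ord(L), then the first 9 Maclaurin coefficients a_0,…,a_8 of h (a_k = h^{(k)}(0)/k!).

f: a_k = 0, 4, 0, -32/3, 0, 128/15, 0, -1024/315, 0, …
g: a_k = 0, 8, -8, 32/3, -16, 128/5, -128/3, 512/7, -128, …
f·g: L₀ = L_f ⊗_s L_g, ord ≤ 2·2.
L = (2688 + 27648·x + 93184·x^2 + 131072·x^3 + 65536·x^4) + (896 + 5888·x + 12288·x^2 + 8192·x^3)·Dx + (408 + 3712·x + 11904·x^2 + 16384·x^3 + 8192·x^4)·Dx^2 + (56 + 368·x + 768·x^2 + 512·x^3)·Dx^3 + (15 + 124·x + 380·x^2 + 512·x^3 + 256·x^4)·Dx^4  (order 4).
h: a_k = 0, 0, 32, -32, -128/3, 64/3, 512/9, -1024/15, 26624/315, …
ICs: h(0) = 0, h′(0) = 0, h′′(0) = 64, h′′′(0) = -192.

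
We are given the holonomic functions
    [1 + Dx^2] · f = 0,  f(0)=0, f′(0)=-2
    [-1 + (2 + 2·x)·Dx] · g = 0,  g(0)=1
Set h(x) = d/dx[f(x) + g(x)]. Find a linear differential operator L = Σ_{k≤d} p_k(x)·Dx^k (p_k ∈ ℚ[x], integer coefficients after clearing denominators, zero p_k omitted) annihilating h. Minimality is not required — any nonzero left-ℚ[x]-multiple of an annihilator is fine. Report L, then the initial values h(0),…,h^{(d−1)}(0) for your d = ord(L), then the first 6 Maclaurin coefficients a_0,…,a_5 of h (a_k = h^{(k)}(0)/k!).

f: a_k = 0, -2, 0, 1/3, 0, -1/60, …
g: a_k = 1, 1/2, -1/8, 1/16, -5/128, 7/256, …
h₀=f+g: left-lcm gives L₀, ord ≤ 3.
Differentiate: ansatz ord ≤ ord L₀ ⇒ L.
L = (-19 - 8·x - 4·x^2) + (-14 - 30·x - 24·x^2 - 8·x^3)·Dx + (-19 - 8·x - 4·x^2)·Dx^2 + (-14 - 30·x - 24·x^2 - 8·x^3)·Dx^3  (order 3).
h: a_k = -3/2, -1/4, 19/16, -5/32, 41/768, -63/512, …
ICs: h(0) = -3/2, h′(0) = -1/4, h′′(0) = 19/8.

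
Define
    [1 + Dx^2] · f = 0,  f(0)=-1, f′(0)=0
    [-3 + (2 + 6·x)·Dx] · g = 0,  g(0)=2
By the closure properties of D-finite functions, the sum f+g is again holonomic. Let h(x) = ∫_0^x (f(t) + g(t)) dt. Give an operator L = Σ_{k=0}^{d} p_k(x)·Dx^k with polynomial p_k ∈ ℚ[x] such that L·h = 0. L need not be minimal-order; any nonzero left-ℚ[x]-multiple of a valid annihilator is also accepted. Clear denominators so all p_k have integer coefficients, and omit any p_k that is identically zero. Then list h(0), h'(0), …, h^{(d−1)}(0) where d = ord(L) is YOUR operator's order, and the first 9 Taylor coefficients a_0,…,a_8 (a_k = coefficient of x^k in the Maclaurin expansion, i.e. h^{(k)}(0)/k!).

f: a_k = -1, 0, 1/2, 0, -1/24, 0, 1/720, 0, -1/40320, …
g: a_k = 2, 3, -9/4, 27/8, -405/64, 1701/128, -15309/512, 72171/1024, -2814669/16384, …
Sum ⇒ L₀ = lclm(L_f,L_g) in ℚ(x)⟨Dx⟩.
Integrate: L := L₀·Dx.
L = (-93 - 72·x - 108·x^2)·Dx + (-10 + 18·x + 216·x^2 + 216·x^3)·Dx^2 + (-93 - 72·x - 108·x^2)·Dx^3 + (-10 + 18·x + 216·x^2 + 216·x^3)·Dx^4  (order 4).
h: a_k = 0, 1, 3/2, -7/12, 27/32, -1223/960, 567/256, -688873/161280, 72171/8192, …
ICs: h(0) = 0, h′(0) = 1, h′′(0) = 3, h′′′(0) = -7/2.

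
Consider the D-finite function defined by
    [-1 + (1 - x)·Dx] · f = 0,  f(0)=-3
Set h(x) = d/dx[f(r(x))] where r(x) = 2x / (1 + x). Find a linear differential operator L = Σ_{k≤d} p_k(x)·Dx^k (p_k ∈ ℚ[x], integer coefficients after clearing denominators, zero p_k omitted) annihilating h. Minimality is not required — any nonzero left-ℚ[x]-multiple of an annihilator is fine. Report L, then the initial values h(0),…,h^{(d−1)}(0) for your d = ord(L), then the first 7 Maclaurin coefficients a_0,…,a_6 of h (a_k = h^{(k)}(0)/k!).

L = 2 + (-1 + x)·Dx  (order 1).
h: a_k = -6, -12, -18, -24, -30, -36, -42, …
ICs: h(0) = -6.

f: a_k = -3, -3, -3, -3, -3, -3, -3, …
Substitute x→r, Dx→(1/r')Dx; clear ⇒ L₀.
Differentiate: ansatz ord ≤ ord L₀ ⇒ L.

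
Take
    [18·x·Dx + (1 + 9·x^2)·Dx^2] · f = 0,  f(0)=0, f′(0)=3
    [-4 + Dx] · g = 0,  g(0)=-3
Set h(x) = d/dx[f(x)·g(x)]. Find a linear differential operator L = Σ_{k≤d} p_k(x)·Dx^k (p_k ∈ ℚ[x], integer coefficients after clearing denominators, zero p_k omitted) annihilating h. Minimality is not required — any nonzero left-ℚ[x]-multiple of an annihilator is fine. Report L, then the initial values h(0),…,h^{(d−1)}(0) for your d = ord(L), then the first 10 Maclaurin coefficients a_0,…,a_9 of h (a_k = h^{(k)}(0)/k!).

f: a_k = 0, 3, 0, -9, 0, 243/5, 0, -2187/7, 0, 2187, …
g: a_k = -3, -12, -24, -32, -32, -128/5, -256/15, -1024/105, -512/105, -2048/945, …
L₀ := L_f ⊗_s L_g (sym. prod.), ord ≤ 2.
Derive L from L₀ (diff closure).
L = (-4 - 288·x + 1548·x^2 - 2592·x^3 + 2592·x^4) + (-7 + 108·x - 531·x^2 + 972·x^3 - 1296·x^4)·Dx + (2 - 9·x + 36·x^2 - 81·x^3 + 162·x^4)·Dx^2  (order 2).
h: a_k = -9, -72, -135, 48, -129, -2232, 269/5, 670624/35, -150867/35, -54838904/315, …
ICs: h(0) = -9, h′(0) = -72.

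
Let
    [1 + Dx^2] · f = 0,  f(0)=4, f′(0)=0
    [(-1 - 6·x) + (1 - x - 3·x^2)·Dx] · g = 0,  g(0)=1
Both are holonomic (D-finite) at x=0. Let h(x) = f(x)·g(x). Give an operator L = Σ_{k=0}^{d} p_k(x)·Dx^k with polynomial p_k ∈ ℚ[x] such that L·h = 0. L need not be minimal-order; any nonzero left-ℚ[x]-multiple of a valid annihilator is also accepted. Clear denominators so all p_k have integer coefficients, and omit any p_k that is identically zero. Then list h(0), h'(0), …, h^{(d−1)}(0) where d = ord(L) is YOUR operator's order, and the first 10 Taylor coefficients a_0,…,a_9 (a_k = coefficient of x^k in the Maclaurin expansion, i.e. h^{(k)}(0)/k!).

L = (5 + x + 3·x^2) + (2 + 12·x)·Dx + (-1 + x + 3·x^2)·Dx^2  (order 2).
h: a_k = 4, 4, 14, 26, 409/6, 877/6, 63119/180, 142049/180, 18558737/10080, 42422969/10080, …
ICs: h(0) = 4, h′(0) = 4.

f: a_k = 4, 0, -2, 0, 1/6, 0, -1/180, 0, 1/10080, 0, …
g: a_k = 1, 1, 4, 7, 19, 40, 97, 217, 508, 1159, …
Product ⇒ symmetric product L₀, ord ≤ 2.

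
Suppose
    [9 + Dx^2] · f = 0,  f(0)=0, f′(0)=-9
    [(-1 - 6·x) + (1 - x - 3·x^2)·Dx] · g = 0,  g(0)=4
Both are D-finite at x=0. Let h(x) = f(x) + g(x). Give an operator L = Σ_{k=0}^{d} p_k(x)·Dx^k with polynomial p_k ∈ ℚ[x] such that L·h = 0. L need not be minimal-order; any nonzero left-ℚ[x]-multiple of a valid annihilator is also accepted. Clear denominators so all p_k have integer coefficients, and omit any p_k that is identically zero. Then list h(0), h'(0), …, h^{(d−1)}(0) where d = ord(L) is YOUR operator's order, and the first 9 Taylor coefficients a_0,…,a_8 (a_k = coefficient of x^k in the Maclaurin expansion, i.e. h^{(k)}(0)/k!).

L = (-459 - 2916·x - 1539·x^2 - 3888·x^3 - 3645·x^4 - 4374·x^5) + (153 - 153·x - 378·x^2 + 405·x^3 - 2187·x^5 - 2187·x^6)·Dx + (-51 - 324·x - 171·x^2 - 432·x^3 - 405·x^4 - 486·x^5)·Dx^2 + (17 - 17·x - 42·x^2 + 45·x^3 - 243·x^5 - 243·x^6)·Dx^3  (order 3).
h: a_k = 4, -5, 16, 83/2, 76, 6157/40, 388, 486809/560, 2032, …
ICs: h(0) = 4, h′(0) = -5, h′′(0) = 32.

f: a_k = 0, -9, 0, 27/2, 0, -243/40, 0, 729/560, 0, …
g: a_k = 4, 4, 16, 28, 76, 160, 388, 868, 2032, …
h₀=f+g: left-lcm gives L₀, ord ≤ 3.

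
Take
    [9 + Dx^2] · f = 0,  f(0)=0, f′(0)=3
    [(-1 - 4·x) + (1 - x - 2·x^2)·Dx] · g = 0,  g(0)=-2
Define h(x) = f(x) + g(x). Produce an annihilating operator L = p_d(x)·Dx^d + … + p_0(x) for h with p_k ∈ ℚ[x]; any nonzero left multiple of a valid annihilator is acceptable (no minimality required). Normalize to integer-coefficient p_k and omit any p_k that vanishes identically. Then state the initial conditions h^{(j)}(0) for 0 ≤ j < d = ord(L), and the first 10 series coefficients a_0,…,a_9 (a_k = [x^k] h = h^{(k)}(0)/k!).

L = (-117 - 486·x - 135·x^2 - 360·x^3 - 540·x^4 - 432·x^5) + (45 - 63·x - 81·x^2 + 153·x^3 + 18·x^4 - 324·x^5 - 216·x^6)·Dx + (-13 - 54·x - 15·x^2 - 40·x^3 - 60·x^4 - 48·x^5)·Dx^2 + (5 - 7·x - 9·x^2 + 17·x^3 + 2·x^4 - 36·x^5 - 24·x^6)·Dx^3  (order 3).
h: a_k = -2, 1, -6, -29/2, -22, -1599/40, -86, -95443/560, -342, -3055117/4480, …
ICs: h(0) = -2, h′(0) = 1, h′′(0) = -12.

f: a_k = 0, 3, 0, -9/2, 0, 81/40, 0, -243/560, 0, 243/4480, …
g: a_k = -2, -2, -6, -10, -22, -42, -86, -170, -342, -682, …
Sum ⇒ L₀ = lclm(L_f,L_g) in ℚ(x)⟨Dx⟩.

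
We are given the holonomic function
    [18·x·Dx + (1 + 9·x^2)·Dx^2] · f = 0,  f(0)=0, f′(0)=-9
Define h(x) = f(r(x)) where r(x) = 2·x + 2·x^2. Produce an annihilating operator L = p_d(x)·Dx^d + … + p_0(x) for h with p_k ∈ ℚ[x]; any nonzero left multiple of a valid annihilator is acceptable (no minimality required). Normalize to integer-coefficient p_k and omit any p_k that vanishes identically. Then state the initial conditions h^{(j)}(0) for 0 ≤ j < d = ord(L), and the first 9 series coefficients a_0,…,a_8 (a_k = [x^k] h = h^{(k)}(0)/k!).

L = (-2 + 72·x + 288·x^2 + 432·x^3 + 216·x^4)·Dx + (1 + 2·x + 36·x^2 + 144·x^3 + 180·x^4 + 72·x^5)·Dx^2  (order 2).
h: a_k = 0, -18, -18, 216, 648, -20088/5, -23112, 513216/7, 793152, …
ICs: h(0) = 0, h′(0) = -18.

f: a_k = 0, -9, 0, 27, 0, -729/5, 0, 6561/7, 0, …
f∘r: x↦r, Dx↦Dx/r' in L_f ⇒ L₀.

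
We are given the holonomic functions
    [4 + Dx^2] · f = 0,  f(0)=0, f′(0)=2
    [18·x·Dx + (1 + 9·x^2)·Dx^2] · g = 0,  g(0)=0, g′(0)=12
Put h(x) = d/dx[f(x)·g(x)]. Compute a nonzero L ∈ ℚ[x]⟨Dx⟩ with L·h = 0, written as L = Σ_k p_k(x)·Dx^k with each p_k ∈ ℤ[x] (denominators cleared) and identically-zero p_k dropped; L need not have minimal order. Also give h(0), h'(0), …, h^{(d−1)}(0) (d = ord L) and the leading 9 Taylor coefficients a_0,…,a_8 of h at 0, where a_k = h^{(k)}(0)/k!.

f: a_k = 0, 2, 0, -4/3, 0, 4/15, 0, -8/315, 0, …
g: a_k = 0, 12, 0, -36, 0, 972/5, 0, -8748/7, 0, …
h₀=f·g: eliminate ⇒ L₀, order ≤ 2·2.
Differentiate: ansatz ord ≤ ord L₀ ⇒ L.
L = (52480 + 1115424·x^2 + 18751824·x^4 + 15209856·x^6 + 3464208·x^8 - 11337408·x^10 + 34012224·x^12) + (31032·x + 1320624·x^3 + 10701720·x^5 + 13646880·x^7 + 18895680·x^9 + 34012224·x^11)·Dx + (13640 + 300780·x^2 + 4978584·x^4 + 5269212·x^6 + 3621672·x^8 + 2834352·x^10 + 17006112·x^12)·Dx^2 + (7758·x + 330156·x^3 + 2675430·x^5 + 3411720·x^7 + 4723920·x^9 + 8503056·x^11)·Dx^3 + (130 + 5481·x^2 + 72657·x^4 + 366687·x^6 + 688905·x^8 + 1417176·x^10 + 2125764·x^12)·Dx^4  (order 4).
h: a_k = 0, 48, 0, -352, 0, 2640, 0, -332224/15, 0, …
ICs: h(0) = 0, h′(0) = 48, h′′(0) = 0, h′′′(0) = -2112.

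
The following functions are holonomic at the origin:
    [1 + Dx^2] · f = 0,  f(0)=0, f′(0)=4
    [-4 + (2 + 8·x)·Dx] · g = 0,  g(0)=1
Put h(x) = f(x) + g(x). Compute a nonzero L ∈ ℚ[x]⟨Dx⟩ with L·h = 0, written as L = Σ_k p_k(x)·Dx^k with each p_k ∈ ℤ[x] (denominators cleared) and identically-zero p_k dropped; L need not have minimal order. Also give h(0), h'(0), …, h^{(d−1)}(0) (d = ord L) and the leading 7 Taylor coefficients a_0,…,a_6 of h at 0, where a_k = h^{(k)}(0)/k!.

L = (-26 - 16·x - 32·x^2) + (-3 - 4·x + 48·x^2 + 64·x^3)·Dx + (-26 - 16·x - 32·x^2)·Dx^2 + (-3 - 4·x + 48·x^2 + 64·x^3)·Dx^3  (order 3).
h: a_k = 1, 6, -2, 10/3, -10, 841/30, -84, …
ICs: h(0) = 1, h′(0) = 6, h′′(0) = -4.

f: a_k = 0, 4, 0, -2/3, 0, 1/30, 0, …
g: a_k = 1, 2, -2, 4, -10, 28, -84, …
h₀=f+g: left-lcm gives L₀, ord ≤ 3.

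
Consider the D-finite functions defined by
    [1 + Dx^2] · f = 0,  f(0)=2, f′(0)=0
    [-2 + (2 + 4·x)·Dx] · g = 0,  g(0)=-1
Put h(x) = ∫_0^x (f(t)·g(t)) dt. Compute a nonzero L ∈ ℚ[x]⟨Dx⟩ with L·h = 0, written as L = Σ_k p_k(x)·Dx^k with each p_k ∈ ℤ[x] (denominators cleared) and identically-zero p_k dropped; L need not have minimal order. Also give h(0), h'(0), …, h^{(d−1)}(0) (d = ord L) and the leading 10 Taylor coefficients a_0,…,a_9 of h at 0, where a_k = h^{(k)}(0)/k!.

f: a_k = 2, 0, -1, 0, 1/12, 0, -1/360, 0, 1/20160, 0, …
g: a_k = -1, -1, 1/2, -1/2, 5/8, -7/8, 21/16, -33/16, 429/128, -715/128, …
f·g: L₀ = L_f ⊗_s L_g, ord ≤ 2·1.
h=∫h₀ ⇒ L = L₀·Dx.
L = (4 + 4·x + 4·x^2)·Dx + (-2 - 4·x)·Dx^2 + (1 + 4·x + 4·x^2)·Dx^3  (order 3).
h: a_k = 0, -2, -1, 2/3, 0, 2/15, -2/9, 92/315, -37/90, 1714/2835, …
ICs: h(0) = 0, h′(0) = -2, h′′(0) = -2.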